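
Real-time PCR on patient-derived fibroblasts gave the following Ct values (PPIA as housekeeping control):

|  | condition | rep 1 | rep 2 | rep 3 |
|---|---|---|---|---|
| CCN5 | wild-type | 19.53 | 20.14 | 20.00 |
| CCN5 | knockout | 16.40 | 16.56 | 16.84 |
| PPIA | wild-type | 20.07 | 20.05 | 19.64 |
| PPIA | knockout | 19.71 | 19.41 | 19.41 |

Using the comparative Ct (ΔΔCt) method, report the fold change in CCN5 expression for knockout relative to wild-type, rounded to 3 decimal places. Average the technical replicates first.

7.362

Mean Ct: CCN5 wild-type 19.890; CCN5 knockout 16.600; PPIA wild-type 19.920; PPIA knockout 19.510
ΔCt(wild-type) = 19.890 − 19.920 = -0.030
ΔCt(knockout) = 16.600 − 19.510 = -2.910
ΔΔCt = -2.910 − (-0.030) = -2.880
Fold change = 2^(−(-2.880)) = 2^2.880 = 7.3615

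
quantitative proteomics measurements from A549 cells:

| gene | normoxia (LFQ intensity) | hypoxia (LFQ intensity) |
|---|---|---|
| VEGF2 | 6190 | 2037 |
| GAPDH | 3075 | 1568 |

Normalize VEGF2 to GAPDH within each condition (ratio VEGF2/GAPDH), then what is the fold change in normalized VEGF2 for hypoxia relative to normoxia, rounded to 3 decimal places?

VEGF2/GAPDH (normoxia) = 6190 / 3075 = 2.013
VEGF2/GAPDH (hypoxia) = 2037 / 1568 = 1.2991
Fold change = 1.2991 / 2.013 = 0.6454

0.645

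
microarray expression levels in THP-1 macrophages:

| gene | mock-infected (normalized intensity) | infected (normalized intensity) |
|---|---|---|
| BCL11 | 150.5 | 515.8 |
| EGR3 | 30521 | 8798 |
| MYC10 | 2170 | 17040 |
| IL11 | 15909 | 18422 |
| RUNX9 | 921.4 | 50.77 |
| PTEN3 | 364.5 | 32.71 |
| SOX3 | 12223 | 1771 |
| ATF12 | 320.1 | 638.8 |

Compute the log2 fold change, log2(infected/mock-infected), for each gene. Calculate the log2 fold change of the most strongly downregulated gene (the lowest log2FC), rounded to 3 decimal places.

log2(515.8/150.5) = 1.777  (BCL11)
log2(8798/30521) = -1.795  (EGR3)
log2(17040/2170) = 2.973  (MYC10)
log2(18422/15909) = 0.212  (IL11)
log2(50.77/921.4) = -4.182  (RUNX9)
log2(32.71/364.5) = -3.478  (PTEN3)
log2(1771/12223) = -2.787  (SOX3)
log2(638.8/320.1) = 0.997  (ATF12)
RUNX9 is most strongly downregulated.

-4.182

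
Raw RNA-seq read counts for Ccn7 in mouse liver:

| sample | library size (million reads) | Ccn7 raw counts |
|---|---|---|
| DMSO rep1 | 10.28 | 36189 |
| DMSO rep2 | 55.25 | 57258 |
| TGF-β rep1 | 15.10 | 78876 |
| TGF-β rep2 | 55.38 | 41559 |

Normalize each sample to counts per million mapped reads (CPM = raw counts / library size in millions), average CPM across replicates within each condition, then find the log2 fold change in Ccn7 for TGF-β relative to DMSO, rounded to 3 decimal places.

CPM(DMSO rep1) = 36189 / 10.28 = 3520.3307
CPM(DMSO rep2) = 57258 / 55.25 = 1036.3439
CPM(TGF-β rep1) = 78876 / 15.10 = 5223.5762
CPM(TGF-β rep2) = 41559 / 55.38 = 750.4334
mean CPM(DMSO) = 2278.3373; mean CPM(TGF-β) = 2987.0048
Fold change = 2987.0048 / 2278.3373 = 1.31105
log2(1.31105) = 0.3907

0.391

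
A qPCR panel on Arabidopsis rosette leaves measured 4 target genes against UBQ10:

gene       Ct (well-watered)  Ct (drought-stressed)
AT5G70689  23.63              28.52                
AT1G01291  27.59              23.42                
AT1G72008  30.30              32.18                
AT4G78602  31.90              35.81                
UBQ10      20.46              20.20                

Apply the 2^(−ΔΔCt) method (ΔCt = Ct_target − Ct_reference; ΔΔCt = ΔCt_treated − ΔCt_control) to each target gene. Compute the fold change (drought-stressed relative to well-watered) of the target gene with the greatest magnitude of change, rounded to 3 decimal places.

0.028

AT5G70689: ΔΔCt = (28.52−20.20) − (23.63−20.46) = 8.32 − 3.17 = 5.15; fold change = 2^-5.15 = 0.028
AT1G01291: ΔΔCt = (23.42−20.20) − (27.59−20.46) = 3.22 − 7.13 = -3.91; fold change = 2^3.91 = 15.032
AT1G72008: ΔΔCt = (32.18−20.20) − (30.30−20.46) = 11.98 − 9.84 = 2.14; fold change = 2^-2.14 = 0.227
AT4G78602: ΔΔCt = (35.81−20.20) − (31.90−20.46) = 15.61 − 11.44 = 4.17; fold change = 2^-4.17 = 0.056
AT5G70689 has the largest |ΔΔCt| = 5.15.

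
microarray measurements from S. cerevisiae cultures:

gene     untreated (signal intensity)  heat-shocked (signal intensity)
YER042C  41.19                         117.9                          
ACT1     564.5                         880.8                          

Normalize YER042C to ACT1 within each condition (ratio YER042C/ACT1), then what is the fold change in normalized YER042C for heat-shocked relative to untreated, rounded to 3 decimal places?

YER042C/ACT1 (untreated) = 41.19 / 564.5 = 0.072967
YER042C/ACT1 (heat-shocked) = 117.9 / 880.8 = 0.13386
Fold change = 0.13386 / 0.072967 = 1.8345

1.834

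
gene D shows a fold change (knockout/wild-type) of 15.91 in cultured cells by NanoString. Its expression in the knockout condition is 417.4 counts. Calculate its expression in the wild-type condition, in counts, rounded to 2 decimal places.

26.24

wild-type expression = 417.4 / 15.91 = 26.24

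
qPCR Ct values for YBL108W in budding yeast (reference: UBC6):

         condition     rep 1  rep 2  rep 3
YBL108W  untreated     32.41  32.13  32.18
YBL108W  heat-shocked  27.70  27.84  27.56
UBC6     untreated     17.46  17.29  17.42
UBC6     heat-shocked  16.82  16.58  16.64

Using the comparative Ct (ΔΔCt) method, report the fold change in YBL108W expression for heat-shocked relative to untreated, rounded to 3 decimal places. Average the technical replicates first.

Mean Ct: YBL108W untreated 32.240; YBL108W heat-shocked 27.700; UBC6 untreated 17.390; UBC6 heat-shocked 16.680
ΔCt(untreated) = 32.240 − 17.390 = 14.850
ΔCt(heat-shocked) = 27.700 − 16.680 = 11.020
ΔΔCt = 11.020 − 14.850 = -3.830
Fold change = 2^(−(-3.830)) = 2^3.830 = 14.2215

14.221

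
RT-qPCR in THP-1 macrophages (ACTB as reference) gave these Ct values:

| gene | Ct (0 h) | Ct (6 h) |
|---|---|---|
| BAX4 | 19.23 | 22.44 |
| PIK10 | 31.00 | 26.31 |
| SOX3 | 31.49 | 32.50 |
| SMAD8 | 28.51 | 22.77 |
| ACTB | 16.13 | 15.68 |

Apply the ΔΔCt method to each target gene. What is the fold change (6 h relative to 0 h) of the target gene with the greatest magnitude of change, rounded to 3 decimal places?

BAX4: ΔΔCt = (22.44−15.68) − (19.23−16.13) = 6.76 − 3.10 = 3.66; fold change = 2^-3.66 = 0.079
PIK10: ΔΔCt = (26.31−15.68) − (31.00−16.13) = 10.63 − 14.87 = -4.24; fold change = 2^4.24 = 18.896
SOX3: ΔΔCt = (32.50−15.68) − (31.49−16.13) = 16.82 − 15.36 = 1.46; fold change = 2^-1.46 = 0.363
SMAD8: ΔΔCt = (22.77−15.68) − (28.51−16.13) = 7.09 − 12.38 = -5.29; fold change = 2^5.29 = 39.124
SMAD8 has the largest |ΔΔCt| = 5.29.

39.124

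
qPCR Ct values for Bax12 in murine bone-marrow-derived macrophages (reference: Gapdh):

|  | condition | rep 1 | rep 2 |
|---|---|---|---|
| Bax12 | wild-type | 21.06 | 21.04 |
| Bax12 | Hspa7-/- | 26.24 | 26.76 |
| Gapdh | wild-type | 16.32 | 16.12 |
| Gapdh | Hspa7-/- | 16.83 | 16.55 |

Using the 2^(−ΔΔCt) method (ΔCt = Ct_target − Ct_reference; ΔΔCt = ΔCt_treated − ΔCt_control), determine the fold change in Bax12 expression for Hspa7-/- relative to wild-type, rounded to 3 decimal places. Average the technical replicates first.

0.032

Mean Ct: Bax12 wild-type 21.050; Bax12 Hspa7-/- 26.500; Gapdh wild-type 16.220; Gapdh Hspa7-/- 16.690
ΔCt(wild-type) = 21.050 − 16.220 = 4.830
ΔCt(Hspa7-/-) = 26.500 − 16.690 = 9.810
ΔΔCt = 9.810 − 4.830 = 4.980
Fold change = 2^(−4.980) = 0.0317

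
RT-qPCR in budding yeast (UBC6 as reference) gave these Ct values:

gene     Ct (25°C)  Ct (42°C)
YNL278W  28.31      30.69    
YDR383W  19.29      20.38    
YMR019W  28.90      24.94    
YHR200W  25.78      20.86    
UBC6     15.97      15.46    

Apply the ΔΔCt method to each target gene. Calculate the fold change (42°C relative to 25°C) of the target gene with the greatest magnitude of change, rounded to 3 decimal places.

YNL278W: ΔΔCt = (30.69−15.46) − (28.31−15.97) = 15.23 − 12.34 = 2.89; fold change = 2^-2.89 = 0.135
YDR383W: ΔΔCt = (20.38−15.46) − (19.29−15.97) = 4.92 − 3.32 = 1.60; fold change = 2^-1.60 = 0.330
YMR019W: ΔΔCt = (24.94−15.46) − (28.90−15.97) = 9.48 − 12.93 = -3.45; fold change = 2^3.45 = 10.928
YHR200W: ΔΔCt = (20.86−15.46) − (25.78−15.97) = 5.40 − 9.81 = -4.41; fold change = 2^4.41 = 21.259
YHR200W has the largest |ΔΔCt| = 4.41.

21.259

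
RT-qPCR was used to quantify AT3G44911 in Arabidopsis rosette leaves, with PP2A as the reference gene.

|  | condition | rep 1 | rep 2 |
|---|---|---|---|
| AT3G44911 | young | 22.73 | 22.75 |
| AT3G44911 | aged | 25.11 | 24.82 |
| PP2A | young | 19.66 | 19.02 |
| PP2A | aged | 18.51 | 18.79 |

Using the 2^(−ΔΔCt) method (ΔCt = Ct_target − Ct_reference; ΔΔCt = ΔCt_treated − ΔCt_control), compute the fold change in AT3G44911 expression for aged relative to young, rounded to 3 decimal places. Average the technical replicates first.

Mean Ct: AT3G44911 young 22.740; AT3G44911 aged 24.965; PP2A young 19.340; PP2A aged 18.650
ΔCt(young) = 22.740 − 19.340 = 3.400
ΔCt(aged) = 24.965 − 18.650 = 6.315
ΔΔCt = 6.315 − 3.400 = 2.915
Fold change = 2^(−2.915) = 0.1326

0.133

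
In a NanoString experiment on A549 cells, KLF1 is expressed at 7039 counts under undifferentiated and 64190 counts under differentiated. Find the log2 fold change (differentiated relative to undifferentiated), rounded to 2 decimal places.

Fold change = 64190 / 7039 = 9.1192
log2(9.1192) = 3.189

3.19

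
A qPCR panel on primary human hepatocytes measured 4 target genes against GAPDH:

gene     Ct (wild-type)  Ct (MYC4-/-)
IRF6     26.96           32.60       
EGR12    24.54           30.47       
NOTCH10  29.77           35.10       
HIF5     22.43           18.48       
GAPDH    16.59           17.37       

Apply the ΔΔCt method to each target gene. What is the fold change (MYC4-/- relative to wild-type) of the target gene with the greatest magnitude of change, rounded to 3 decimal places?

IRF6: ΔΔCt = (32.60−17.37) − (26.96−16.59) = 15.23 − 10.37 = 4.86; fold change = 2^-4.86 = 0.034
EGR12: ΔΔCt = (30.47−17.37) − (24.54−16.59) = 13.10 − 7.95 = 5.15; fold change = 2^-5.15 = 0.028
NOTCH10: ΔΔCt = (35.10−17.37) − (29.77−16.59) = 17.73 − 13.18 = 4.55; fold change = 2^-4.55 = 0.043
HIF5: ΔΔCt = (18.48−17.37) − (22.43−16.59) = 1.11 − 5.84 = -4.73; fold change = 2^4.73 = 26.538
EGR12 has the largest |ΔΔCt| = 5.15.

0.028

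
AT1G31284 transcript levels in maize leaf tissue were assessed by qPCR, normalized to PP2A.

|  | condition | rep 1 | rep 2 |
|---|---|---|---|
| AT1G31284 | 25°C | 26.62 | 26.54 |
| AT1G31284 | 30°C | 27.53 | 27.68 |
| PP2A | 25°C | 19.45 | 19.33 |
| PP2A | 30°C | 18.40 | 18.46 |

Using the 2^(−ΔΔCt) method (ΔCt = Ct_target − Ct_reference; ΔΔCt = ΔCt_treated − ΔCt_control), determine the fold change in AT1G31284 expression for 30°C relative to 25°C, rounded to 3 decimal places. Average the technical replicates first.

0.253

Mean Ct: AT1G31284 25°C 26.580; AT1G31284 30°C 27.605; PP2A 25°C 19.390; PP2A 30°C 18.430
ΔCt(25°C) = 26.580 − 19.390 = 7.190
ΔCt(30°C) = 27.605 − 18.430 = 9.175
ΔΔCt = 9.175 − 7.190 = 1.985
Fold change = 2^(−1.985) = 0.2526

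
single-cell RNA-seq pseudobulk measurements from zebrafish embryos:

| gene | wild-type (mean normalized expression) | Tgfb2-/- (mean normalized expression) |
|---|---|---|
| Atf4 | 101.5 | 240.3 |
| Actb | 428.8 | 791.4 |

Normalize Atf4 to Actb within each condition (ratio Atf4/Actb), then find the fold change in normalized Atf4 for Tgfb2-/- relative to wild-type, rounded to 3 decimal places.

Atf4/Actb (wild-type) = 101.5 / 428.8 = 0.23671
Atf4/Actb (Tgfb2-/-) = 240.3 / 791.4 = 0.30364
Fold change = 0.30364 / 0.23671 = 1.2828

1.283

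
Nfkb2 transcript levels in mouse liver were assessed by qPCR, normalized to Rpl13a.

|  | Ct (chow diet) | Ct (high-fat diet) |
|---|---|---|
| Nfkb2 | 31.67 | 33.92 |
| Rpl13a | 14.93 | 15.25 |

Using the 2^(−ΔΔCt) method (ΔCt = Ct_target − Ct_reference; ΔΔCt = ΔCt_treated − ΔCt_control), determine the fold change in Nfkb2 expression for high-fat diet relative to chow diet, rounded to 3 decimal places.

ΔCt(chow diet) = 31.670 − 14.930 = 16.740
ΔCt(high-fat diet) = 33.920 − 15.250 = 18.670
ΔΔCt = 18.670 − 16.740 = 1.930
Fold change = 2^(−1.930) = 0.2624

0.262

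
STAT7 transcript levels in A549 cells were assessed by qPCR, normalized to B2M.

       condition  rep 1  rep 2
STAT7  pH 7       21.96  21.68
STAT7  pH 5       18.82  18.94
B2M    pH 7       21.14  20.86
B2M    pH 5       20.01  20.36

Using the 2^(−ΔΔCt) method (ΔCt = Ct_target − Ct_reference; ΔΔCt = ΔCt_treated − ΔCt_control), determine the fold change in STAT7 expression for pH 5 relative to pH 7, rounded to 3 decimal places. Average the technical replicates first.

4.362

Mean Ct: STAT7 pH 7 21.820; STAT7 pH 5 18.880; B2M pH 7 21.000; B2M pH 5 20.185
ΔCt(pH 7) = 21.820 − 21.000 = 0.820
ΔCt(pH 5) = 18.880 − 20.185 = -1.305
ΔΔCt = -1.305 − 0.820 = -2.125
Fold change = 2^(−(-2.125)) = 2^2.125 = 4.3620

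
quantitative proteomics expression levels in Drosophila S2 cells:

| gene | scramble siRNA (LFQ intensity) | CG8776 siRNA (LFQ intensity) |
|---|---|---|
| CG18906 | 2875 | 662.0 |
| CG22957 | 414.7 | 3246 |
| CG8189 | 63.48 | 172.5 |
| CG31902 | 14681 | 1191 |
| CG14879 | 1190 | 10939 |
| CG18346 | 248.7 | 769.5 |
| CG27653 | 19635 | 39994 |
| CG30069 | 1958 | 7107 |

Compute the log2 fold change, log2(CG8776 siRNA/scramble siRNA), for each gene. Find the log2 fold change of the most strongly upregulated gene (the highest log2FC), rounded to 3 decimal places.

3.200

log2(662.0/2875) = -2.119  (CG18906)
log2(3246/414.7) = 2.969  (CG22957)
log2(172.5/63.48) = 1.442  (CG8189)
log2(1191/14681) = -3.624  (CG31902)
log2(10939/1190) = 3.200  (CG14879)
log2(769.5/248.7) = 1.630  (CG18346)
log2(39994/19635) = 1.026  (CG27653)
log2(7107/1958) = 1.860  (CG30069)
CG14879 is most strongly upregulated.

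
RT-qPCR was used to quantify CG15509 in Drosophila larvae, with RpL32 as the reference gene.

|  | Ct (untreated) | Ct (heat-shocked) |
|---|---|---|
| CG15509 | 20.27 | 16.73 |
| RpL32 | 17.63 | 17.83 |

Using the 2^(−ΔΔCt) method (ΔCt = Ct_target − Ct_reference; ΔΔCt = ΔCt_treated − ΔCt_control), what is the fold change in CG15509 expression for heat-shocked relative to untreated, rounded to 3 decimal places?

ΔCt(untreated) = 20.270 − 17.630 = 2.640
ΔCt(heat-shocked) = 16.730 − 17.830 = -1.100
ΔΔCt = -1.100 − 2.640 = -3.740
Fold change = 2^(−(-3.740)) = 2^3.740 = 13.3614

13.361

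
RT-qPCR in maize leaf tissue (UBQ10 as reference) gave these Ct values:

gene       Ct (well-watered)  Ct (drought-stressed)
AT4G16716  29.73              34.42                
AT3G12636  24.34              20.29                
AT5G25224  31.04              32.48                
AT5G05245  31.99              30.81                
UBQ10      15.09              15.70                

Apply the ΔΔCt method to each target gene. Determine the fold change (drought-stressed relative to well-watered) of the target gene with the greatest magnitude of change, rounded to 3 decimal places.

AT4G16716: ΔΔCt = (34.42−15.70) − (29.73−15.09) = 18.72 − 14.64 = 4.08; fold change = 2^-4.08 = 0.059
AT3G12636: ΔΔCt = (20.29−15.70) − (24.34−15.09) = 4.59 − 9.25 = -4.66; fold change = 2^4.66 = 25.281
AT5G25224: ΔΔCt = (32.48−15.70) − (31.04−15.09) = 16.78 − 15.95 = 0.83; fold change = 2^-0.83 = 0.563
AT5G05245: ΔΔCt = (30.81−15.70) − (31.99−15.09) = 15.11 − 16.90 = -1.79; fold change = 2^1.79 = 3.458
AT3G12636 has the largest |ΔΔCt| = 4.66.

25.281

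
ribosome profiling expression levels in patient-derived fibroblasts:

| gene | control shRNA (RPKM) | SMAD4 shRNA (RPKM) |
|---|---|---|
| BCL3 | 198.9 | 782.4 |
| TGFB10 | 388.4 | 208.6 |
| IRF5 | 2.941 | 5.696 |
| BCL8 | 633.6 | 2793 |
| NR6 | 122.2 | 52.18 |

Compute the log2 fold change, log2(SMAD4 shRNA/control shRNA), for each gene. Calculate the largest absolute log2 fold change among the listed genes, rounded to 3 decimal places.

2.140

log2(782.4/198.9) = 1.976  (BCL3)
log2(208.6/388.4) = -0.897  (TGFB10)
log2(5.696/2.941) = 0.954  (IRF5)
log2(2793/633.6) = 2.140  (BCL8)
log2(52.18/122.2) = -1.228  (NR6)
The largest magnitude belongs to BCL8.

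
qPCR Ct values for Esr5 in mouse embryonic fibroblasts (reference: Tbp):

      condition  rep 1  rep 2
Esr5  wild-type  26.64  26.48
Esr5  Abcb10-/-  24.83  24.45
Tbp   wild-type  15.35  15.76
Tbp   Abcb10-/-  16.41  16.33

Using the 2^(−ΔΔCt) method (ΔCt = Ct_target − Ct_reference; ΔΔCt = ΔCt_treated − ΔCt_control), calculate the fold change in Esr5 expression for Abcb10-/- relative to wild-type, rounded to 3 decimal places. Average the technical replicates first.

Mean Ct: Esr5 wild-type 26.560; Esr5 Abcb10-/- 24.640; Tbp wild-type 15.555; Tbp Abcb10-/- 16.370
ΔCt(wild-type) = 26.560 − 15.555 = 11.005
ΔCt(Abcb10-/-) = 24.640 − 16.370 = 8.270
ΔΔCt = 8.270 − 11.005 = -2.735
Fold change = 2^(−(-2.735)) = 2^2.735 = 6.6576

6.658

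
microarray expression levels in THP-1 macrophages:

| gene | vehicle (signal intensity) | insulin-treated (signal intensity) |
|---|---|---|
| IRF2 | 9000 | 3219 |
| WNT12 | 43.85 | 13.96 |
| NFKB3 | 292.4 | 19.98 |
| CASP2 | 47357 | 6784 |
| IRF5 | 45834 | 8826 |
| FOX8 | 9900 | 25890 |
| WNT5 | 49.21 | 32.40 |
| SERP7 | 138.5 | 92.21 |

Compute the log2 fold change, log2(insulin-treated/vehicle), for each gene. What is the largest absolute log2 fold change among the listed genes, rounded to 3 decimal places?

log2(3219/9000) = -1.483  (IRF2)
log2(13.96/43.85) = -1.651  (WNT12)
log2(19.98/292.4) = -3.871  (NFKB3)
log2(6784/47357) = -2.803  (CASP2)
log2(8826/45834) = -2.377  (IRF5)
log2(25890/9900) = 1.387  (FOX8)
log2(32.40/49.21) = -0.603  (WNT5)
log2(92.21/138.5) = -0.587  (SERP7)
The largest magnitude belongs to NFKB3.

3.871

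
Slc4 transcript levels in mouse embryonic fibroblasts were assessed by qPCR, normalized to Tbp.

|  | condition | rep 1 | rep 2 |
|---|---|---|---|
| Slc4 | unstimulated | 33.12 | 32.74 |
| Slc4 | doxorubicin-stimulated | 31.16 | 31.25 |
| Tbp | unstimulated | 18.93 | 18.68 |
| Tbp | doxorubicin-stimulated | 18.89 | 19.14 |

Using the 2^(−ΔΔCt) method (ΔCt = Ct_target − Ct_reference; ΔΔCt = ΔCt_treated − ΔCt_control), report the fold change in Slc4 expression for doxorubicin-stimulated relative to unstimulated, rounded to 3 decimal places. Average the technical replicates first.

Mean Ct: Slc4 unstimulated 32.930; Slc4 doxorubicin-stimulated 31.205; Tbp unstimulated 18.805; Tbp doxorubicin-stimulated 19.015
ΔCt(unstimulated) = 32.930 − 18.805 = 14.125
ΔCt(doxorubicin-stimulated) = 31.205 − 19.015 = 12.190
ΔΔCt = 12.190 − 14.125 = -1.935
Fold change = 2^(−(-1.935)) = 2^1.935 = 3.8238

3.824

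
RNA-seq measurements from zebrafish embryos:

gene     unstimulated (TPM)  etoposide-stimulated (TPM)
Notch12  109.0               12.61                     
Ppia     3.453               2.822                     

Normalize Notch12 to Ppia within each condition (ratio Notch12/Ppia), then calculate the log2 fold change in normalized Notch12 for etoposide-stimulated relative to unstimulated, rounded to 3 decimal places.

Notch12/Ppia (unstimulated) = 109.0 / 3.453 = 31.567
Notch12/Ppia (etoposide-stimulated) = 12.61 / 2.822 = 4.4685
Fold change = 4.4685 / 31.567 = 0.1416
log2(0.1416) = -2.8206

-2.821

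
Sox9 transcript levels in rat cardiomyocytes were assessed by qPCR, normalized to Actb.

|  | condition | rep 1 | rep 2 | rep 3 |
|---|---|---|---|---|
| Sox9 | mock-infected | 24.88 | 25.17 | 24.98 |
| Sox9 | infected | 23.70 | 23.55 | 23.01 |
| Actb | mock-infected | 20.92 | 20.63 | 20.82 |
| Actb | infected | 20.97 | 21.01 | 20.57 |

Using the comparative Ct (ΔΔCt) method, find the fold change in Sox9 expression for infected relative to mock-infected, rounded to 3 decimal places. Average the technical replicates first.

Mean Ct: Sox9 mock-infected 25.010; Sox9 infected 23.420; Actb mock-infected 20.790; Actb infected 20.850
ΔCt(mock-infected) = 25.010 − 20.790 = 4.220
ΔCt(infected) = 23.420 − 20.850 = 2.570
ΔΔCt = 2.570 − 4.220 = -1.650
Fold change = 2^(−(-1.650)) = 2^1.650 = 3.1383

3.138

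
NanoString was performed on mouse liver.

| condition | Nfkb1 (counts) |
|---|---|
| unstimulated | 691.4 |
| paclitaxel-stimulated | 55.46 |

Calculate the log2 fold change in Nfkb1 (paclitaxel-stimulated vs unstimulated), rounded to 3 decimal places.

-3.640

Fold change = 55.46 / 691.4 = 0.0802
log2(0.0802) = -3.6400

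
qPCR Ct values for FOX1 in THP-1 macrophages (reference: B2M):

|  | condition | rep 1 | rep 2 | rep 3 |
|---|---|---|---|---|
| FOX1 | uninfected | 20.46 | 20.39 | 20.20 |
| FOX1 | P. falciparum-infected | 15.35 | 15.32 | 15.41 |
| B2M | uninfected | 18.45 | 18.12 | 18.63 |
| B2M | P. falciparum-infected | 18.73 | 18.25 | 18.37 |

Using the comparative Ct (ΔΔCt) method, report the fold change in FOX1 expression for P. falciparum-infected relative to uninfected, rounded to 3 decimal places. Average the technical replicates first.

Mean Ct: FOX1 uninfected 20.350; FOX1 P. falciparum-infected 15.360; B2M uninfected 18.400; B2M P. falciparum-infected 18.450
ΔCt(uninfected) = 20.350 − 18.400 = 1.950
ΔCt(P. falciparum-infected) = 15.360 − 18.450 = -3.090
ΔΔCt = -3.090 − 1.950 = -5.040
Fold change = 2^(−(-5.040)) = 2^5.040 = 32.8996

32.900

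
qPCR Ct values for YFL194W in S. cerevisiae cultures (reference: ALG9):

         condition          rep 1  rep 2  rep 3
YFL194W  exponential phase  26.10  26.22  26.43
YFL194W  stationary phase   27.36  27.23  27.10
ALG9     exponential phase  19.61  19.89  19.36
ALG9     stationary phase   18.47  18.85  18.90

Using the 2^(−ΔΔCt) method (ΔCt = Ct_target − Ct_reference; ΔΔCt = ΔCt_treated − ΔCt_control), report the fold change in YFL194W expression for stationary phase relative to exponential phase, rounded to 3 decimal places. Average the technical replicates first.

0.275

Mean Ct: YFL194W exponential phase 26.250; YFL194W stationary phase 27.230; ALG9 exponential phase 19.620; ALG9 stationary phase 18.740
ΔCt(exponential phase) = 26.250 − 19.620 = 6.630
ΔCt(stationary phase) = 27.230 − 18.740 = 8.490
ΔΔCt = 8.490 − 6.630 = 1.860
Fold change = 2^(−1.860) = 0.2755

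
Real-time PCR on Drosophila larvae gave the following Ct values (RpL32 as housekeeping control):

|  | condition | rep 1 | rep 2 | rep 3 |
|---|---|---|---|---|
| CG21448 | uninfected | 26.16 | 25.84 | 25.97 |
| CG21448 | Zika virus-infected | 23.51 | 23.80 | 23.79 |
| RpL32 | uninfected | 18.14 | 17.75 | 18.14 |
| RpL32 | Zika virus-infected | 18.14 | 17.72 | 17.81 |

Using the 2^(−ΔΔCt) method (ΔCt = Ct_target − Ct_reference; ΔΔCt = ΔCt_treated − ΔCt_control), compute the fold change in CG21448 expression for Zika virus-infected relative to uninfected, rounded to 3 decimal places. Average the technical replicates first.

4.500

Mean Ct: CG21448 uninfected 25.990; CG21448 Zika virus-infected 23.700; RpL32 uninfected 18.010; RpL32 Zika virus-infected 17.890
ΔCt(uninfected) = 25.990 − 18.010 = 7.980
ΔCt(Zika virus-infected) = 23.700 − 17.890 = 5.810
ΔΔCt = 5.810 − 7.980 = -2.170
Fold change = 2^(−(-2.170)) = 2^2.170 = 4.5002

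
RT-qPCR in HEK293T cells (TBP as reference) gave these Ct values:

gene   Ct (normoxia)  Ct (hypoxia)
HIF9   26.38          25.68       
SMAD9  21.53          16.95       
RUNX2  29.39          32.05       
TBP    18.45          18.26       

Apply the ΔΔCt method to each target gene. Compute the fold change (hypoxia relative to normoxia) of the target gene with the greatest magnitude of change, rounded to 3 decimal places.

HIF9: ΔΔCt = (25.68−18.26) − (26.38−18.45) = 7.42 − 7.93 = -0.51; fold change = 2^0.51 = 1.424
SMAD9: ΔΔCt = (16.95−18.26) − (21.53−18.45) = -1.31 − 3.08 = -4.39; fold change = 2^4.39 = 20.966
RUNX2: ΔΔCt = (32.05−18.26) − (29.39−18.45) = 13.79 − 10.94 = 2.85; fold change = 2^-2.85 = 0.139
SMAD9 has the largest |ΔΔCt| = 4.39.

20.966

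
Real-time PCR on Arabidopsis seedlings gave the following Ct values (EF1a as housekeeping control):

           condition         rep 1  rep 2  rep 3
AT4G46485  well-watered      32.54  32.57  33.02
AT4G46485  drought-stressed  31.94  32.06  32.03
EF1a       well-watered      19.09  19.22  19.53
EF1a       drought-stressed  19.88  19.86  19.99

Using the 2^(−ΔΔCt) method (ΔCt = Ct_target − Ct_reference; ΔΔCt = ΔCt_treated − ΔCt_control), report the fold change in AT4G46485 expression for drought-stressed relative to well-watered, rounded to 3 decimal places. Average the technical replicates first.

2.514

Mean Ct: AT4G46485 well-watered 32.710; AT4G46485 drought-stressed 32.010; EF1a well-watered 19.280; EF1a drought-stressed 19.910
ΔCt(well-watered) = 32.710 − 19.280 = 13.430
ΔCt(drought-stressed) = 32.010 − 19.910 = 12.100
ΔΔCt = 12.100 − 13.430 = -1.330
Fold change = 2^(−(-1.330)) = 2^1.330 = 2.5140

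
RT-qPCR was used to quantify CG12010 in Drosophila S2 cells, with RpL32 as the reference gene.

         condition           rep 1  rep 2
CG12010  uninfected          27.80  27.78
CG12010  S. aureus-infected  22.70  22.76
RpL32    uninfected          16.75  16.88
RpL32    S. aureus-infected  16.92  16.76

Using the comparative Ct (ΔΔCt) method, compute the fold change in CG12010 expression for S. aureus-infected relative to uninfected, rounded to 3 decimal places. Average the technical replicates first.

Mean Ct: CG12010 uninfected 27.790; CG12010 S. aureus-infected 22.730; RpL32 uninfected 16.815; RpL32 S. aureus-infected 16.840
ΔCt(uninfected) = 27.790 − 16.815 = 10.975
ΔCt(S. aureus-infected) = 22.730 − 16.840 = 5.890
ΔΔCt = 5.890 − 10.975 = -5.085
Fold change = 2^(−(-5.085)) = 2^5.085 = 33.9420

33.942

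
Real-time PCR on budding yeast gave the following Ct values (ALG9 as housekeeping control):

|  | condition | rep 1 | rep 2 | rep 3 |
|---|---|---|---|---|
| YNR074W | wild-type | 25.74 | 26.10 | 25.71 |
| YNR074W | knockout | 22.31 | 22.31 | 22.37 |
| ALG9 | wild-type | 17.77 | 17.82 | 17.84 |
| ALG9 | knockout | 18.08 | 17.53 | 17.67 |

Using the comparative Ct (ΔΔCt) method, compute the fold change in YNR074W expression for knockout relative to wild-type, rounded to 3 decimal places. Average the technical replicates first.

11.081

Mean Ct: YNR074W wild-type 25.850; YNR074W knockout 22.330; ALG9 wild-type 17.810; ALG9 knockout 17.760
ΔCt(wild-type) = 25.850 − 17.810 = 8.040
ΔCt(knockout) = 22.330 − 17.760 = 4.570
ΔΔCt = 4.570 − 8.040 = -3.470
Fold change = 2^(−(-3.470)) = 2^3.470 = 11.0809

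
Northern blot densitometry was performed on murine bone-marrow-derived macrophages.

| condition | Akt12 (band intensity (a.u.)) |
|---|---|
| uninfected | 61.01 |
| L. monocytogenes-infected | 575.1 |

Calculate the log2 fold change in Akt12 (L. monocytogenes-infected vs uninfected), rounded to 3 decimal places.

Fold change = 575.1 / 61.01 = 9.4263
log2(9.4263) = 3.2367

3.237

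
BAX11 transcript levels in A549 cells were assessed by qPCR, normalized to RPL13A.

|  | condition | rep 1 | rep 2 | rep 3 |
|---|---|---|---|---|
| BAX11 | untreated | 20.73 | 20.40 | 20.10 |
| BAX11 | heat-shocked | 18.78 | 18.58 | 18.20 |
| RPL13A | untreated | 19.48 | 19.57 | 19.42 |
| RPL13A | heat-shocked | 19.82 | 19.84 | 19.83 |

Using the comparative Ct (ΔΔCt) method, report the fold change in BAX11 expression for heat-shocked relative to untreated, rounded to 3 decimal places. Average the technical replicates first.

Mean Ct: BAX11 untreated 20.410; BAX11 heat-shocked 18.520; RPL13A untreated 19.490; RPL13A heat-shocked 19.830
ΔCt(untreated) = 20.410 − 19.490 = 0.920
ΔCt(heat-shocked) = 18.520 − 19.830 = -1.310
ΔΔCt = -1.310 − 0.920 = -2.230
Fold change = 2^(−(-2.230)) = 2^2.230 = 4.6913

4.691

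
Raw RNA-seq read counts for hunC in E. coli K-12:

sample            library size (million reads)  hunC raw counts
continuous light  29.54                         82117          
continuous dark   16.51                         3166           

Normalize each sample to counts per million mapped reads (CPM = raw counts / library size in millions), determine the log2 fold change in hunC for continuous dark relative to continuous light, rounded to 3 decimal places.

CPM(continuous light) = 82117 / 29.54 = 2779.8578
CPM(continuous dark) = 3166 / 16.51 = 191.7626
Fold change = 191.7626 / 2779.8578 = 0.06898
log2(0.06898) = -3.8576

-3.858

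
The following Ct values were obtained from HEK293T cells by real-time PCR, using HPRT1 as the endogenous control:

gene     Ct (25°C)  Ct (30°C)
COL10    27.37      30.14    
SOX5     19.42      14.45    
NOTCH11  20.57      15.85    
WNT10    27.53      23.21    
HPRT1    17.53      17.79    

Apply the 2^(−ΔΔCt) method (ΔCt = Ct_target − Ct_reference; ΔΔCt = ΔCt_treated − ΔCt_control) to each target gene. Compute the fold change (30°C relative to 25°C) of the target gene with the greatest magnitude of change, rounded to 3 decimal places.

37.531

COL10: ΔΔCt = (30.14−17.79) − (27.37−17.53) = 12.35 − 9.84 = 2.51; fold change = 2^-2.51 = 0.176
SOX5: ΔΔCt = (14.45−17.79) − (19.42−17.53) = -3.34 − 1.89 = -5.23; fold change = 2^5.23 = 37.531
NOTCH11: ΔΔCt = (15.85−17.79) − (20.57−17.53) = -1.94 − 3.04 = -4.98; fold change = 2^4.98 = 31.559
WNT10: ΔΔCt = (23.21−17.79) − (27.53−17.53) = 5.42 − 10.00 = -4.58; fold change = 2^4.58 = 23.918
SOX5 has the largest |ΔΔCt| = 5.23.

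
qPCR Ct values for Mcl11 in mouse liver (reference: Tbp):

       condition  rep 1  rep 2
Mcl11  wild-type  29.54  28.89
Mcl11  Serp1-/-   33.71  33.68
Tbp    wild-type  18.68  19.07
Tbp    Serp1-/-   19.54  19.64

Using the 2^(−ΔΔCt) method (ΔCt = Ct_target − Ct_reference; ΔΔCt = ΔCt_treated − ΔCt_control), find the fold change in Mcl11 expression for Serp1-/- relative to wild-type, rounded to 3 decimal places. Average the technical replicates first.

Mean Ct: Mcl11 wild-type 29.215; Mcl11 Serp1-/- 33.695; Tbp wild-type 18.875; Tbp Serp1-/- 19.590
ΔCt(wild-type) = 29.215 − 18.875 = 10.340
ΔCt(Serp1-/-) = 33.695 − 19.590 = 14.105
ΔΔCt = 14.105 − 10.340 = 3.765
Fold change = 2^(−3.765) = 0.0736

0.074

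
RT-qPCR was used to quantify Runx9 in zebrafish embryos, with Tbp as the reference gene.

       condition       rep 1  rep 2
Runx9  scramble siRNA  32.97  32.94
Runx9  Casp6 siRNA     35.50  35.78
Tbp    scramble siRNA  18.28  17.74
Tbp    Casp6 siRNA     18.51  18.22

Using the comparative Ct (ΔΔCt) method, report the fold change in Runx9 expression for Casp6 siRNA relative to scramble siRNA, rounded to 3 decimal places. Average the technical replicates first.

Mean Ct: Runx9 scramble siRNA 32.955; Runx9 Casp6 siRNA 35.640; Tbp scramble siRNA 18.010; Tbp Casp6 siRNA 18.365
ΔCt(scramble siRNA) = 32.955 − 18.010 = 14.945
ΔCt(Casp6 siRNA) = 35.640 − 18.365 = 17.275
ΔΔCt = 17.275 − 14.945 = 2.330
Fold change = 2^(−2.330) = 0.1989

0.199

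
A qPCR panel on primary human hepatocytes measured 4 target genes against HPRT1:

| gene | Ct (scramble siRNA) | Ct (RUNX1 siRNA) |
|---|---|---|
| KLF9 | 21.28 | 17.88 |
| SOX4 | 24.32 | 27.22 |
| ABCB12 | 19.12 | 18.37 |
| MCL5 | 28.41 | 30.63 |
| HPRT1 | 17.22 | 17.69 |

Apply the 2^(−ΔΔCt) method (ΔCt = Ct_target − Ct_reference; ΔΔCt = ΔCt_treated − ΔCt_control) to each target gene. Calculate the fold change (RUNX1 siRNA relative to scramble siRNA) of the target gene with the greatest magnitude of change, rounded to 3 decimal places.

14.621

KLF9: ΔΔCt = (17.88−17.69) − (21.28−17.22) = 0.19 − 4.06 = -3.87; fold change = 2^3.87 = 14.621
SOX4: ΔΔCt = (27.22−17.69) − (24.32−17.22) = 9.53 − 7.10 = 2.43; fold change = 2^-2.43 = 0.186
ABCB12: ΔΔCt = (18.37−17.69) − (19.12−17.22) = 0.68 − 1.90 = -1.22; fold change = 2^1.22 = 2.329
MCL5: ΔΔCt = (30.63−17.69) − (28.41−17.22) = 12.94 − 11.19 = 1.75; fold change = 2^-1.75 = 0.297
KLF9 has the largest |ΔΔCt| = 3.87.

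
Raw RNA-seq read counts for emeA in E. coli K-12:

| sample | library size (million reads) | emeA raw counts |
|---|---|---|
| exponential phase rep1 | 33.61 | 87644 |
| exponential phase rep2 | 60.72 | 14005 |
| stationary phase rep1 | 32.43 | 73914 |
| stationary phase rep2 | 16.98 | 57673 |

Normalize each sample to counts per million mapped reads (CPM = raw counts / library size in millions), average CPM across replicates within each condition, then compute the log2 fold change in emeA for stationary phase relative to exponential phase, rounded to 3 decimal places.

1.000

CPM(exponential phase rep1) = 87644 / 33.61 = 2607.6763
CPM(exponential phase rep2) = 14005 / 60.72 = 230.6489
CPM(stationary phase rep1) = 73914 / 32.43 = 2279.1859
CPM(stationary phase rep2) = 57673 / 16.98 = 3396.5253
mean CPM(exponential phase) = 1419.1626; mean CPM(stationary phase) = 2837.8556
Fold change = 2837.8556 / 1419.1626 = 1.99967
log2(1.99967) = 0.9998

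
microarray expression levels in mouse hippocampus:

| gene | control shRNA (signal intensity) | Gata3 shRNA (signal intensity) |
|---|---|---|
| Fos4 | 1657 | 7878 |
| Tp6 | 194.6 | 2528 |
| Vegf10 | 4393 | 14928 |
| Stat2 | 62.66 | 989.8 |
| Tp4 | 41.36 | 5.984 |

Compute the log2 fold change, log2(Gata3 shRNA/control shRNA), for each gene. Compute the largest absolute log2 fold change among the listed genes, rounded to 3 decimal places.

log2(7878/1657) = 2.249  (Fos4)
log2(2528/194.6) = 3.699  (Tp6)
log2(14928/4393) = 1.765  (Vegf10)
log2(989.8/62.66) = 3.982  (Stat2)
log2(5.984/41.36) = -2.789  (Tp4)
The largest magnitude belongs to Stat2.

3.982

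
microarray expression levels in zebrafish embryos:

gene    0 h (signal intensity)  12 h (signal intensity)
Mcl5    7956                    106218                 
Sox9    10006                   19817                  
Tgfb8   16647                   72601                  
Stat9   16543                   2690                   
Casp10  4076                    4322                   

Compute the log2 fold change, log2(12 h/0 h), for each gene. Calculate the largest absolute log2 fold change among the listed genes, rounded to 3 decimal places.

3.739

log2(106218/7956) = 3.739  (Mcl5)
log2(19817/10006) = 0.986  (Sox9)
log2(72601/16647) = 2.125  (Tgfb8)
log2(2690/16543) = -2.621  (Stat9)
log2(4322/4076) = 0.085  (Casp10)
The largest magnitude belongs to Mcl5.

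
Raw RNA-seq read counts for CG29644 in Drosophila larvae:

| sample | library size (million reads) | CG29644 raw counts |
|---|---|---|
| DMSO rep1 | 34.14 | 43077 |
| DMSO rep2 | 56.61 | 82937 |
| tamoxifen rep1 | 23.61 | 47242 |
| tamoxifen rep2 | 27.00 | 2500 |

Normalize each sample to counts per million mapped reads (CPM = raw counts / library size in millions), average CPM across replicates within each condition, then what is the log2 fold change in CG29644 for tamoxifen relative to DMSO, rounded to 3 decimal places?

-0.381

CPM(DMSO rep1) = 43077 / 34.14 = 1261.7750
CPM(DMSO rep2) = 82937 / 56.61 = 1465.0592
CPM(tamoxifen rep1) = 47242 / 23.61 = 2000.9318
CPM(tamoxifen rep2) = 2500 / 27.00 = 92.5926
mean CPM(DMSO) = 1363.4171; mean CPM(tamoxifen) = 1046.7622
Fold change = 1046.7622 / 1363.4171 = 0.76775
log2(0.76775) = -0.3813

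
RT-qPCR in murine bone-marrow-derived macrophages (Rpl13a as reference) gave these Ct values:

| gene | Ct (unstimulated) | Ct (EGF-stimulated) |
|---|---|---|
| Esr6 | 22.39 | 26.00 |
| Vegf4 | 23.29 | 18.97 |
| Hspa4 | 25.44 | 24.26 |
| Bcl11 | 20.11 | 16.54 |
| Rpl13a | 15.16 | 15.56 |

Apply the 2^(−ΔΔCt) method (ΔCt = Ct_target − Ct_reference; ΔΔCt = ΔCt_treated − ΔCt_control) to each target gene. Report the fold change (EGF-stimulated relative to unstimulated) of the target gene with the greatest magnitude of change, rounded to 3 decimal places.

Esr6: ΔΔCt = (26.00−15.56) − (22.39−15.16) = 10.44 − 7.23 = 3.21; fold change = 2^-3.21 = 0.108
Vegf4: ΔΔCt = (18.97−15.56) − (23.29−15.16) = 3.41 − 8.13 = -4.72; fold change = 2^4.72 = 26.355
Hspa4: ΔΔCt = (24.26−15.56) − (25.44−15.16) = 8.70 − 10.28 = -1.58; fold change = 2^1.58 = 2.990
Bcl11: ΔΔCt = (16.54−15.56) − (20.11−15.16) = 0.98 − 4.95 = -3.97; fold change = 2^3.97 = 15.671
Vegf4 has the largest |ΔΔCt| = 4.72.

26.355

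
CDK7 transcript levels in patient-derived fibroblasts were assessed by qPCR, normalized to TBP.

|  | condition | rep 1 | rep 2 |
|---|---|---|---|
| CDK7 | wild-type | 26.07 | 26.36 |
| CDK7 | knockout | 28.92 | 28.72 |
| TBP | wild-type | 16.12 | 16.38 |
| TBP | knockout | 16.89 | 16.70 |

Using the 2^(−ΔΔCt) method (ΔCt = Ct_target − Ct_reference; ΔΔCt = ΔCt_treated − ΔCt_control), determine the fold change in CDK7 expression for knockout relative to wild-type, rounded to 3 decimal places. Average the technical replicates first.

0.240

Mean Ct: CDK7 wild-type 26.215; CDK7 knockout 28.820; TBP wild-type 16.250; TBP knockout 16.795
ΔCt(wild-type) = 26.215 − 16.250 = 9.965
ΔCt(knockout) = 28.820 − 16.795 = 12.025
ΔΔCt = 12.025 − 9.965 = 2.060
Fold change = 2^(−2.060) = 0.2398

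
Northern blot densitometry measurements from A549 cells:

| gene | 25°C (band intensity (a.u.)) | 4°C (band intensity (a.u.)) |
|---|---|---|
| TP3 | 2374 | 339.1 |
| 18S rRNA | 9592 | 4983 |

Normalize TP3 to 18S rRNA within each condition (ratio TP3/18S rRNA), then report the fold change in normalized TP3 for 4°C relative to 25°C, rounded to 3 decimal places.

0.275

TP3/18S rRNA (25°C) = 2374 / 9592 = 0.2475
TP3/18S rRNA (4°C) = 339.1 / 4983 = 0.068051
Fold change = 0.068051 / 0.2475 = 0.2750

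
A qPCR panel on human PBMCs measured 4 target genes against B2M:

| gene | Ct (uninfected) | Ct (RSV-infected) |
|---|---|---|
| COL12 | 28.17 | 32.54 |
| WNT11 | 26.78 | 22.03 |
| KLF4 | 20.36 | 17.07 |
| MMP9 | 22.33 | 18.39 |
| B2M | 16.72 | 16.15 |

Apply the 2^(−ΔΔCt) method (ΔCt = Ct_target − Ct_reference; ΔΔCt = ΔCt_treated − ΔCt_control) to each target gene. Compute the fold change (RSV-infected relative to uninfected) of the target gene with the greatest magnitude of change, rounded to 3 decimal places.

COL12: ΔΔCt = (32.54−16.15) − (28.17−16.72) = 16.39 − 11.45 = 4.94; fold change = 2^-4.94 = 0.033
WNT11: ΔΔCt = (22.03−16.15) − (26.78−16.72) = 5.88 − 10.06 = -4.18; fold change = 2^4.18 = 18.126
KLF4: ΔΔCt = (17.07−16.15) − (20.36−16.72) = 0.92 − 3.64 = -2.72; fold change = 2^2.72 = 6.589
MMP9: ΔΔCt = (18.39−16.15) − (22.33−16.72) = 2.24 − 5.61 = -3.37; fold change = 2^3.37 = 10.339
COL12 has the largest |ΔΔCt| = 4.94.

0.033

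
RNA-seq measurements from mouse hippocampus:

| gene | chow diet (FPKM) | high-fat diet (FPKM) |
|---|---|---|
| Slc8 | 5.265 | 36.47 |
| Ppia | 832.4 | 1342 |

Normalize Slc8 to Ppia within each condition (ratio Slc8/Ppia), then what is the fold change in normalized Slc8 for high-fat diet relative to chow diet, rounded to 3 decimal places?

Slc8/Ppia (chow diet) = 5.265 / 832.4 = 0.0063251
Slc8/Ppia (high-fat diet) = 36.47 / 1342 = 0.027176
Fold change = 0.027176 / 0.0063251 = 4.2965

4.297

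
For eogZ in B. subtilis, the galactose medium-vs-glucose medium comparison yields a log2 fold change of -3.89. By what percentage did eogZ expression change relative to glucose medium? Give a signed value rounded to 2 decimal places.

Fold change = 2^(-3.89) = 0.0675
Percent change = (FC − 1) × 100% = (0.0675 − 1) × 100 = -93.25%

-93.25%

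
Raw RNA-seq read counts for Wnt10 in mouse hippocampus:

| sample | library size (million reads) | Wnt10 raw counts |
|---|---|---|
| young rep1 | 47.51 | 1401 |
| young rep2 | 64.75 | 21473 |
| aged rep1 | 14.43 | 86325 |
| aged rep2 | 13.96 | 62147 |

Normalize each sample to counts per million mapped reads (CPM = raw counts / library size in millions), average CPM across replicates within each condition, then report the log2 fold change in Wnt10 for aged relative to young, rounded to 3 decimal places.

CPM(young rep1) = 1401 / 47.51 = 29.4885
CPM(young rep2) = 21473 / 64.75 = 331.6293
CPM(aged rep1) = 86325 / 14.43 = 5982.3285
CPM(aged rep2) = 62147 / 13.96 = 4451.7908
mean CPM(young) = 180.5589; mean CPM(aged) = 5217.0597
Fold change = 5217.0597 / 180.5589 = 28.89394
log2(28.89394) = 4.8527

4.853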